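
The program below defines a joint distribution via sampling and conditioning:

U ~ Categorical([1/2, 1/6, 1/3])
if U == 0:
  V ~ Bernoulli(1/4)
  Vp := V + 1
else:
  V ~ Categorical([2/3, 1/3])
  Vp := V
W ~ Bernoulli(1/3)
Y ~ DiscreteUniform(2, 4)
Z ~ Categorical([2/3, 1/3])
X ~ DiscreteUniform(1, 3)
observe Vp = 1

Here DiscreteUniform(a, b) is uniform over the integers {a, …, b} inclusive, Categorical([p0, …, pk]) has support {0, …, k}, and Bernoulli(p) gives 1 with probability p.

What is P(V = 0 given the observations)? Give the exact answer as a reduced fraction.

Enumerate traces; 108 have nonzero weight after conditioning:
  (U=0, V=0, W=0, Y=2, Z=0, X=1) weight 1/54
  (U=0, V=0, W=0, Y=2, Z=0, X=2) weight 1/54
  (U=0, V=0, W=0, Y=2, Z=0, X=3) weight 1/54
  (U=0, V=0, W=0, Y=2, Z=1, X=1) weight 1/108
  (U=0, V=0, W=0, Y=2, Z=1, X=2) weight 1/108
  (U=0, V=0, W=0, Y=2, Z=1, X=3) weight 1/108
  (U=0, V=0, W=0, Y=3, Z=0, X=1) weight 1/54
  (U=0, V=0, W=0, Y=3, Z=0, X=2) weight 1/54
  (U=1, V=1, W=0, Y=2, Z=0, X=1) weight 2/729
  … 99 more
Group by V:
  weight(V=0) = 3/8
  weight(V=1) = 1/6
Total weight = 3/8 + 1/6 = 13/24
P(V=0 | obs) = 3/8 / 13/24 = 9/13
P(V=1 | obs) = 1/6 / 13/24 = 4/13

P(V = 0 | obs) = 9/13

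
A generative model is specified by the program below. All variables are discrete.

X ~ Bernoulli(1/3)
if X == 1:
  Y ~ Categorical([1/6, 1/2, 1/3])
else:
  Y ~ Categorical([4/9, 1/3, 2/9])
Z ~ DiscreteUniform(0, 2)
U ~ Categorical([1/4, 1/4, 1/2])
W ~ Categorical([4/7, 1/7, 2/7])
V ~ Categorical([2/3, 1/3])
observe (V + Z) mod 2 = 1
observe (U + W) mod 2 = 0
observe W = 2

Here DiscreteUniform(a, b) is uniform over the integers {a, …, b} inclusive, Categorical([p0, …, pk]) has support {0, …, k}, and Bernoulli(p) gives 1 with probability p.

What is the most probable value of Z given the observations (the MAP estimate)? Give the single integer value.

Enumerate traces; 36 have nonzero weight after conditioning:
  (X=0, Y=0, Z=0, U=0, W=2, V=1) weight 4/1701
  (X=0, Y=0, Z=0, U=2, W=2, V=1) weight 8/1701
  (X=0, Y=0, Z=1, U=0, W=2, V=0) weight 8/1701
  (X=0, Y=0, Z=1, U=2, W=2, V=0) weight 16/1701
  (X=0, Y=0, Z=2, U=0, W=2, V=1) weight 4/1701
  (X=0, Y=0, Z=2, U=2, W=2, V=1) weight 8/1701
  (X=0, Y=1, Z=0, U=0, W=2, V=1) weight 1/567
  (X=0, Y=1, Z=0, U=2, W=2, V=1) weight 2/567
  … 28 more
Group by Z:
  weight(Z=0) = 1/42
  weight(Z=1) = 1/21
  weight(Z=2) = 1/42
Total weight = 1/42 + 1/21 + 1/42 = 2/21
P(Z=0 | obs) = 1/42 / 2/21 = 1/4
P(Z=1 | obs) = 1/21 / 2/21 = 1/2
P(Z=2 | obs) = 1/42 / 2/21 = 1/4
argmax = 1

argmax_v P(Z = v | obs) = 1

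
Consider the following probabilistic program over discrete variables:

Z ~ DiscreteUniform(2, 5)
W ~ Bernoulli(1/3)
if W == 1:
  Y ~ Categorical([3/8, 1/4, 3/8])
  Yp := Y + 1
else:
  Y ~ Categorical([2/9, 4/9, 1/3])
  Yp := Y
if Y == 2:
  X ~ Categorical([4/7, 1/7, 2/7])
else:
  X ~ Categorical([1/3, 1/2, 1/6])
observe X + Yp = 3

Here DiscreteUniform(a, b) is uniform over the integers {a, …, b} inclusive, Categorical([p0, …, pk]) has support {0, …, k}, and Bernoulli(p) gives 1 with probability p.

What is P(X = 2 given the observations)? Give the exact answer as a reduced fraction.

P(X = 2 | obs) = 637/1951

Enumerate traces; 20 have nonzero weight after conditioning:
  (Z=2, W=0, Y=1, X=2) weight 1/81
  (Z=2, W=0, Y=2, X=1) weight 1/126
  (Z=2, W=1, Y=0, X=2) weight 1/192
  (Z=2, W=1, Y=1, X=1) weight 1/96
  (Z=2, W=1, Y=2, X=0) weight 1/56
  (Z=3, W=0, Y=1, X=2) weight 1/81
  (Z=3, W=0, Y=2, X=1) weight 1/126
  (Z=3, W=1, Y=0, X=2) weight 1/192
  … 12 more
Group by X:
  weight(X=0) = 1/14
  weight(X=1) = 37/504
  weight(X=2) = 91/1296
Total weight = 1/14 + 37/504 + 91/1296 = 1951/9072
P(X=0 | obs) = 1/14 / 1951/9072 = 648/1951
P(X=1 | obs) = 37/504 / 1951/9072 = 666/1951
P(X=2 | obs) = 91/1296 / 1951/9072 = 637/1951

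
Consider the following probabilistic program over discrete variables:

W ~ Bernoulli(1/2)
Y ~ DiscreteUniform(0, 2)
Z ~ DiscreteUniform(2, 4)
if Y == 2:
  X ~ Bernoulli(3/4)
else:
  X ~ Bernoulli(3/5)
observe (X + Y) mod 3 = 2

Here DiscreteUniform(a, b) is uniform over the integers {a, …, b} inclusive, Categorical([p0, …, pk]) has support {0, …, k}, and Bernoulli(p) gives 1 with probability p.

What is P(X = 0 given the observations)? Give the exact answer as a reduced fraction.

P(X = 0 | obs) = 5/17

Enumerate traces; 12 have nonzero weight after conditioning:
  (W=0, Y=1, Z=2, X=1) weight 1/30
  (W=0, Y=1, Z=3, X=1) weight 1/30
  (W=0, Y=1, Z=4, X=1) weight 1/30
  (W=0, Y=2, Z=2, X=0) weight 1/72
  (W=0, Y=2, Z=3, X=0) weight 1/72
  (W=0, Y=2, Z=4, X=0) weight 1/72
  (W=1, Y=1, Z=2, X=1) weight 1/30
  (W=1, Y=1, Z=3, X=1) weight 1/30
  … 4 more
Group by X:
  weight(X=0) = 1/12
  weight(X=1) = 1/5
Total weight = 1/12 + 1/5 = 17/60
P(X=0 | obs) = 1/12 / 17/60 = 5/17
P(X=1 | obs) = 1/5 / 17/60 = 12/17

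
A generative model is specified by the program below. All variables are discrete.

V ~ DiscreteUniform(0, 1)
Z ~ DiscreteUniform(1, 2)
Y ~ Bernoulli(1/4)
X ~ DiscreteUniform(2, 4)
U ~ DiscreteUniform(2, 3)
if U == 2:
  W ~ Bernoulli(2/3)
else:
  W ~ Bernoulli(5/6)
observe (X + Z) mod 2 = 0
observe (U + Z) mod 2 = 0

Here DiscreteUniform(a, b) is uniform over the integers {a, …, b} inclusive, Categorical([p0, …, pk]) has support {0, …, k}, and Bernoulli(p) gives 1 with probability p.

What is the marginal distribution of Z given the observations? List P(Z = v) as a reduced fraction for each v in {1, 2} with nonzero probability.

P(Z=1) = 1/3, P(Z=2) = 2/3

Enumerate traces; 24 have nonzero weight after conditioning:
  (V=0, Z=1, Y=0, X=3, U=3, W=0) weight 1/192
  (V=0, Z=1, Y=0, X=3, U=3, W=1) weight 5/192
  (V=0, Z=1, Y=1, X=3, U=3, W=0) weight 1/576
  (V=0, Z=1, Y=1, X=3, U=3, W=1) weight 5/576
  (V=0, Z=2, Y=0, X=2, U=2, W=0) weight 1/96
  (V=0, Z=2, Y=0, X=2, U=2, W=1) weight 1/48
  (V=0, Z=2, Y=0, X=4, U=2, W=0) weight 1/96
  (V=0, Z=2, Y=0, X=4, U=2, W=1) weight 1/48
  … 16 more
Group by Z:
  weight(Z=1) = 1/12
  weight(Z=2) = 1/6
Total weight = 1/12 + 1/6 = 1/4
P(Z=1 | obs) = 1/12 / 1/4 = 1/3
P(Z=2 | obs) = 1/6 / 1/4 = 2/3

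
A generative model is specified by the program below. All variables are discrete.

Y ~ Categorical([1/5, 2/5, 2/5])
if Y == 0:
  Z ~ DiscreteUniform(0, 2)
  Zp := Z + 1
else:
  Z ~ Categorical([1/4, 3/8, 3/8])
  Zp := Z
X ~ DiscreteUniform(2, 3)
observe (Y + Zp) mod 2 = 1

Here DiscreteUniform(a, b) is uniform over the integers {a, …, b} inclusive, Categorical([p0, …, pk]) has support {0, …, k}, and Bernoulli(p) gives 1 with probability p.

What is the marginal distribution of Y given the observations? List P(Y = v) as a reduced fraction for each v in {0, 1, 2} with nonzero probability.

P(Y=0) = 1/4, P(Y=1) = 15/32, P(Y=2) = 9/32

Enumerate traces; 10 have nonzero weight after conditioning:
  (Y=0, Z=0, X=2) weight 1/30
  (Y=0, Z=0, X=3) weight 1/30
  (Y=0, Z=2, X=2) weight 1/30
  (Y=0, Z=2, X=3) weight 1/30
  (Y=1, Z=0, X=2) weight 1/20
  (Y=1, Z=0, X=3) weight 1/20
  (Y=1, Z=2, X=2) weight 3/40
  (Y=1, Z=2, X=3) weight 3/40
  (Y=2, Z=1, X=2) weight 3/40
  … 1 more
Group by Y:
  weight(Y=0) = 2/15
  weight(Y=1) = 1/4
  weight(Y=2) = 3/20
Total weight = 2/15 + 1/4 + 3/20 = 8/15
P(Y=0 | obs) = 2/15 / 8/15 = 1/4
P(Y=1 | obs) = 1/4 / 8/15 = 15/32
P(Y=2 | obs) = 3/20 / 8/15 = 9/32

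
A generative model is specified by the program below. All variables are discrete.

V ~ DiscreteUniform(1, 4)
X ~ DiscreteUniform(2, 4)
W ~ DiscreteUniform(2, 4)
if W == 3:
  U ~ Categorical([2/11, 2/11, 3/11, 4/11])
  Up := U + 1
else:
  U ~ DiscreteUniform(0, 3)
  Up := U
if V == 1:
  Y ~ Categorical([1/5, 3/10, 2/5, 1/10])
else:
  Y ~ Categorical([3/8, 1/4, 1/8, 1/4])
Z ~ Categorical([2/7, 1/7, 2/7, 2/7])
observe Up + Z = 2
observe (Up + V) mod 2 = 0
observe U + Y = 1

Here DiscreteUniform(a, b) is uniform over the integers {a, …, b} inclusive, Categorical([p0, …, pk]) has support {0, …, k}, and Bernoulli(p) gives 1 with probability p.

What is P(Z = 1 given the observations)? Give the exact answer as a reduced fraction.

Enumerate traces; 36 have nonzero weight after conditioning:
  (V=1, X=2, W=2, U=1, Y=0, Z=1) weight 1/5040
  (V=1, X=2, W=3, U=0, Y=1, Z=1) weight 1/4620
  (V=1, X=2, W=4, U=1, Y=0, Z=1) weight 1/5040
  (V=1, X=3, W=2, U=1, Y=0, Z=1) weight 1/5040
  (V=1, X=3, W=3, U=0, Y=1, Z=1) weight 1/4620
  (V=1, X=3, W=4, U=1, Y=0, Z=1) weight 1/5040
  (V=1, X=4, W=2, U=1, Y=0, Z=1) weight 1/5040
  (V=1, X=4, W=3, U=0, Y=1, Z=1) weight 1/4620
  (V=2, X=2, W=2, U=0, Y=1, Z=2) weight 1/2016
  (V=2, X=2, W=3, U=1, Y=0, Z=0) weight 1/1848
  … 26 more
Group by Z:
  weight(Z=0) = 1/308
  weight(Z=1) = 31/6720
  weight(Z=2) = 1/168
Total weight = 1/308 + 31/6720 + 1/168 = 1021/73920
P(Z=0 | obs) = 1/308 / 1021/73920 = 240/1021
P(Z=1 | obs) = 31/6720 / 1021/73920 = 341/1021
P(Z=2 | obs) = 1/168 / 1021/73920 = 440/1021

P(Z = 1 | obs) = 341/1021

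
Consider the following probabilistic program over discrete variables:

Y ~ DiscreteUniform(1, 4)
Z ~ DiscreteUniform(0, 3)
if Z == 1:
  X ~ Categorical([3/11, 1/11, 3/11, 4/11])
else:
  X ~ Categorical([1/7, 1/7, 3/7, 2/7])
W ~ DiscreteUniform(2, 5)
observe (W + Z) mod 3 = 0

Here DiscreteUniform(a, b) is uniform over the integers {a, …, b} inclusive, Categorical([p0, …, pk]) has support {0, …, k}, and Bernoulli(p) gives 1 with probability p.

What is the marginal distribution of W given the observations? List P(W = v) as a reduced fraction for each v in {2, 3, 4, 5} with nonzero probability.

P(W=2) = 1/5, P(W=3) = 2/5, P(W=4) = 1/5, P(W=5) = 1/5

Enumerate traces; 80 have nonzero weight after conditioning:
  (Y=1, Z=0, X=0, W=3) weight 1/448
  (Y=1, Z=0, X=1, W=3) weight 1/448
  (Y=1, Z=0, X=2, W=3) weight 3/448
  (Y=1, Z=0, X=3, W=3) weight 1/224
  (Y=1, Z=1, X=0, W=2) weight 3/704
  (Y=1, Z=1, X=0, W=5) weight 3/704
  (Y=1, Z=1, X=1, W=2) weight 1/704
  (Y=1, Z=1, X=1, W=5) weight 1/704
  (Y=1, Z=2, X=0, W=4) weight 1/448
  … 71 more
Group by W:
  weight(W=2) = 1/16
  weight(W=3) = 1/8
  weight(W=4) = 1/16
  weight(W=5) = 1/16
Total weight = 1/16 + 1/8 + 1/16 + 1/16 = 5/16
P(W=2 | obs) = 1/16 / 5/16 = 1/5
P(W=3 | obs) = 1/8 / 5/16 = 2/5
P(W=4 | obs) = 1/16 / 5/16 = 1/5
P(W=5 | obs) = 1/16 / 5/16 = 1/5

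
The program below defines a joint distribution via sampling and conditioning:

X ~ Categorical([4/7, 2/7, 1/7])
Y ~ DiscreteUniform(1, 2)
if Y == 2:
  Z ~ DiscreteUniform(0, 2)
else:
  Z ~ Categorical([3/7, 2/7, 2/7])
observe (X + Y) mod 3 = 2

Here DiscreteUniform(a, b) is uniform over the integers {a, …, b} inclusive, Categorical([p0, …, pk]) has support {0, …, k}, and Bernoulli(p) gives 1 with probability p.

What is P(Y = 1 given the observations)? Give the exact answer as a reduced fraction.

Enumerate traces; 6 have nonzero weight after conditioning:
  (X=0, Y=2, Z=0) weight 2/21
  (X=0, Y=2, Z=1) weight 2/21
  (X=0, Y=2, Z=2) weight 2/21
  (X=1, Y=1, Z=0) weight 3/49
  (X=1, Y=1, Z=1) weight 2/49
  (X=1, Y=1, Z=2) weight 2/49
Group by Y:
  weight(Y=1) = 1/7
  weight(Y=2) = 2/7
Total weight = 1/7 + 2/7 = 3/7
P(Y=1 | obs) = 1/7 / 3/7 = 1/3
P(Y=2 | obs) = 2/7 / 3/7 = 2/3

P(Y = 1 | obs) = 1/3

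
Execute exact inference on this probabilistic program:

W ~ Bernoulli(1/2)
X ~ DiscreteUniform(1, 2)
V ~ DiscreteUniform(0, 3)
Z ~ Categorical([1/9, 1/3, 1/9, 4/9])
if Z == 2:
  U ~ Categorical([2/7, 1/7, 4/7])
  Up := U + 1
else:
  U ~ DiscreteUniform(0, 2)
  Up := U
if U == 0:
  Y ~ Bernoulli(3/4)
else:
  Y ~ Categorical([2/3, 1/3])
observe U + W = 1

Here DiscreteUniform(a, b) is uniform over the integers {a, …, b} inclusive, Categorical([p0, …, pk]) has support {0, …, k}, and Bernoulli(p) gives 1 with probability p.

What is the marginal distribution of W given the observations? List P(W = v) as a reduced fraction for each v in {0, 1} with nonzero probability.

Enumerate traces; 128 have nonzero weight after conditioning:
  (W=0, X=1, V=0, Z=0, U=1, Y=0) weight 1/648
  (W=0, X=1, V=0, Z=0, U=1, Y=1) weight 1/1296
  (W=0, X=1, V=0, Z=1, U=1, Y=0) weight 1/216
  (W=0, X=1, V=0, Z=1, U=1, Y=1) weight 1/432
  (W=0, X=1, V=0, Z=2, U=1, Y=0) weight 1/1512
  (W=0, X=1, V=0, Z=2, U=1, Y=1) weight 1/3024
  (W=0, X=1, V=0, Z=3, U=1, Y=0) weight 1/162
  (W=0, X=1, V=0, Z=3, U=1, Y=1) weight 1/324
  (W=1, X=1, V=0, Z=0, U=0, Y=0) weight 1/1728
  … 119 more
Group by W:
  weight(W=0) = 59/378
  weight(W=1) = 31/189
Total weight = 59/378 + 31/189 = 121/378
P(W=0 | obs) = 59/378 / 121/378 = 59/121
P(W=1 | obs) = 31/189 / 121/378 = 62/121

P(W=0) = 59/121, P(W=1) = 62/121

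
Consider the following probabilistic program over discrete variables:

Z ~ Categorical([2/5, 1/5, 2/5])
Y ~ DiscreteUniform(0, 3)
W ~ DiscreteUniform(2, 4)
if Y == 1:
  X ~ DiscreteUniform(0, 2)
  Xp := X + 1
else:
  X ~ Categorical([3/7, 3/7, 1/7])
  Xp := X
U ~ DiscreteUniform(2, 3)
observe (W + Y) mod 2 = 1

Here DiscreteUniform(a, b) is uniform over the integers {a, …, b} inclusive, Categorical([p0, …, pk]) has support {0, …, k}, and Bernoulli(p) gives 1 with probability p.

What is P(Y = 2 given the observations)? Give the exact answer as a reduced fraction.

P(Y = 2 | obs) = 1/6

Enumerate traces; 108 have nonzero weight after conditioning:
  (Z=0, Y=0, W=3, X=0, U=2) weight 1/140
  (Z=0, Y=0, W=3, X=0, U=3) weight 1/140
  (Z=0, Y=0, W=3, X=1, U=2) weight 1/140
  (Z=0, Y=0, W=3, X=1, U=3) weight 1/140
  (Z=0, Y=0, W=3, X=2, U=2) weight 1/420
  (Z=0, Y=0, W=3, X=2, U=3) weight 1/420
  (Z=0, Y=1, W=2, X=0, U=2) weight 1/180
  (Z=0, Y=1, W=2, X=0, U=3) weight 1/180
  (Z=0, Y=2, W=3, X=0, U=2) weight 1/140
  (Z=0, Y=3, W=2, X=0, U=2) weight 1/140
  … 98 more
Group by Y:
  weight(Y=0) = 1/12
  weight(Y=1) = 1/6
  weight(Y=2) = 1/12
  weight(Y=3) = 1/6
Total weight = 1/12 + 1/6 + 1/12 + 1/6 = 1/2
P(Y=0 | obs) = 1/12 / 1/2 = 1/6
P(Y=1 | obs) = 1/6 / 1/2 = 1/3
P(Y=2 | obs) = 1/12 / 1/2 = 1/6
P(Y=3 | obs) = 1/6 / 1/2 = 1/3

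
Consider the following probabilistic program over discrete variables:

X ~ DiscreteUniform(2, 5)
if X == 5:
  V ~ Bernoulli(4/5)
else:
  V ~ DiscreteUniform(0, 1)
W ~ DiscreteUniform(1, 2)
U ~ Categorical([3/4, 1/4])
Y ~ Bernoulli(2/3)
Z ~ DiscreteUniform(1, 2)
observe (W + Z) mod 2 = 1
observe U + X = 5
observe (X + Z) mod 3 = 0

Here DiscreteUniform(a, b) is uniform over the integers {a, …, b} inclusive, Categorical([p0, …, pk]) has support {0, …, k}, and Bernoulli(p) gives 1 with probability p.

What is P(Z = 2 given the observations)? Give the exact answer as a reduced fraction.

P(Z = 2 | obs) = 1/4

Enumerate traces; 8 have nonzero weight after conditioning:
  (X=4, V=0, W=1, U=1, Y=0, Z=2) weight 1/384
  (X=4, V=0, W=1, U=1, Y=1, Z=2) weight 1/192
  (X=4, V=1, W=1, U=1, Y=0, Z=2) weight 1/384
  (X=4, V=1, W=1, U=1, Y=1, Z=2) weight 1/192
  (X=5, V=0, W=2, U=0, Y=0, Z=1) weight 1/320
  (X=5, V=0, W=2, U=0, Y=1, Z=1) weight 1/160
  (X=5, V=1, W=2, U=0, Y=0, Z=1) weight 1/80
  (X=5, V=1, W=2, U=0, Y=1, Z=1) weight 1/40
Group by Z:
  weight(Z=1) = 3/64
  weight(Z=2) = 1/64
Total weight = 3/64 + 1/64 = 1/16
P(Z=1 | obs) = 3/64 / 1/16 = 3/4
P(Z=2 | obs) = 1/64 / 1/16 = 1/4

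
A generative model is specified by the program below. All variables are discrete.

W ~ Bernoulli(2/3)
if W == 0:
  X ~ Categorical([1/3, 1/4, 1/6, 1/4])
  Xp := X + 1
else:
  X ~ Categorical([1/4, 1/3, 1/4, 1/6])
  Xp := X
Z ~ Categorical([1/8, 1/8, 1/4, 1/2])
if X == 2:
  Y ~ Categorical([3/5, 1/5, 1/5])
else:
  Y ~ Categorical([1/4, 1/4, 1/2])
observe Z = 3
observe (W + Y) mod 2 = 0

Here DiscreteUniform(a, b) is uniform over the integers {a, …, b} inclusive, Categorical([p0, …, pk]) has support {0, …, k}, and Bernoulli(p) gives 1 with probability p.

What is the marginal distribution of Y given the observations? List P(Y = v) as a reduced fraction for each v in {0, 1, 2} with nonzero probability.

P(Y=0) = 1/4, P(Y=1) = 57/148, P(Y=2) = 27/74

Enumerate traces; 12 have nonzero weight after conditioning:
  (W=0, X=0, Z=3, Y=0) weight 1/72
  (W=0, X=0, Z=3, Y=2) weight 1/36
  (W=0, X=1, Z=3, Y=0) weight 1/96
  (W=0, X=1, Z=3, Y=2) weight 1/48
  (W=0, X=2, Z=3, Y=0) weight 1/60
  (W=0, X=2, Z=3, Y=2) weight 1/180
  (W=0, X=3, Z=3, Y=0) weight 1/96
  (W=0, X=3, Z=3, Y=2) weight 1/48
  (W=1, X=0, Z=3, Y=1) weight 1/48
  … 3 more
Group by Y:
  weight(Y=0) = 37/720
  weight(Y=1) = 19/240
  weight(Y=2) = 3/40
Total weight = 37/720 + 19/240 + 3/40 = 37/180
P(Y=0 | obs) = 37/720 / 37/180 = 1/4
P(Y=1 | obs) = 19/240 / 37/180 = 57/148
P(Y=2 | obs) = 3/40 / 37/180 = 27/74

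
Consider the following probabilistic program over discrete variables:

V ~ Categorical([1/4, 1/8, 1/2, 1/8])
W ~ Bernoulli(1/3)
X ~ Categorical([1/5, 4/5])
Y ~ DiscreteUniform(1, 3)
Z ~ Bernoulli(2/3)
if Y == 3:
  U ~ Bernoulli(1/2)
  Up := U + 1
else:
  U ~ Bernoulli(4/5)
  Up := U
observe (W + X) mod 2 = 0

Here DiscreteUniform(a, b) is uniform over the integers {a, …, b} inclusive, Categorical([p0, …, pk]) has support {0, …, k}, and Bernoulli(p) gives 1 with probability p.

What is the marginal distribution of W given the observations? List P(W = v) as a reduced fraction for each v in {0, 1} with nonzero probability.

Enumerate traces; 96 have nonzero weight after conditioning:
  (V=0, W=0, X=0, Y=1, Z=0, U=0) weight 1/1350
  (V=0, W=0, X=0, Y=1, Z=0, U=1) weight 2/675
  (V=0, W=0, X=0, Y=1, Z=1, U=0) weight 1/675
  (V=0, W=0, X=0, Y=1, Z=1, U=1) weight 4/675
  (V=0, W=0, X=0, Y=2, Z=0, U=0) weight 1/1350
  (V=0, W=0, X=0, Y=2, Z=0, U=1) weight 2/675
  (V=0, W=0, X=0, Y=2, Z=1, U=0) weight 1/675
  (V=0, W=0, X=0, Y=2, Z=1, U=1) weight 4/675
  (V=0, W=1, X=1, Y=1, Z=0, U=0) weight 1/675
  … 87 more
Group by W:
  weight(W=0) = 2/15
  weight(W=1) = 4/15
Total weight = 2/15 + 4/15 = 2/5
P(W=0 | obs) = 2/15 / 2/5 = 1/3
P(W=1 | obs) = 4/15 / 2/5 = 2/3

P(W=0) = 1/3, P(W=1) = 2/3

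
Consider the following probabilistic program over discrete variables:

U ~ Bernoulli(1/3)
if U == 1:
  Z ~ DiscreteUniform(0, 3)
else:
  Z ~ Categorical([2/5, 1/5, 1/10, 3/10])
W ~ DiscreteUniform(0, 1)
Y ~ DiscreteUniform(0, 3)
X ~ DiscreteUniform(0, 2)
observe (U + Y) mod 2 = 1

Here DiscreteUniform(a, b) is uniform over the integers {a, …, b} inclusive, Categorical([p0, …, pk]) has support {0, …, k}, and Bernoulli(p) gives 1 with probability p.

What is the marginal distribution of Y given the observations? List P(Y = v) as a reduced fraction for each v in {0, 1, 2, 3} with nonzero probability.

P(Y=0) = 1/6, P(Y=1) = 1/3, P(Y=2) = 1/6, P(Y=3) = 1/3

Enumerate traces; 96 have nonzero weight after conditioning:
  (U=0, Z=0, W=0, Y=1, X=0) weight 1/90
  (U=0, Z=0, W=0, Y=1, X=1) weight 1/90
  (U=0, Z=0, W=0, Y=1, X=2) weight 1/90
  (U=0, Z=0, W=0, Y=3, X=0) weight 1/90
  (U=0, Z=0, W=0, Y=3, X=1) weight 1/90
  (U=0, Z=0, W=0, Y=3, X=2) weight 1/90
  (U=0, Z=0, W=1, Y=1, X=0) weight 1/90
  (U=0, Z=0, W=1, Y=1, X=1) weight 1/90
  (U=1, Z=0, W=0, Y=0, X=0) weight 1/288
  (U=1, Z=0, W=0, Y=2, X=0) weight 1/288
  … 86 more
Group by Y:
  weight(Y=0) = 1/12
  weight(Y=1) = 1/6
  weight(Y=2) = 1/12
  weight(Y=3) = 1/6
Total weight = 1/12 + 1/6 + 1/12 + 1/6 = 1/2
P(Y=0 | obs) = 1/12 / 1/2 = 1/6
P(Y=1 | obs) = 1/6 / 1/2 = 1/3
P(Y=2 | obs) = 1/12 / 1/2 = 1/6
P(Y=3 | obs) = 1/6 / 1/2 = 1/3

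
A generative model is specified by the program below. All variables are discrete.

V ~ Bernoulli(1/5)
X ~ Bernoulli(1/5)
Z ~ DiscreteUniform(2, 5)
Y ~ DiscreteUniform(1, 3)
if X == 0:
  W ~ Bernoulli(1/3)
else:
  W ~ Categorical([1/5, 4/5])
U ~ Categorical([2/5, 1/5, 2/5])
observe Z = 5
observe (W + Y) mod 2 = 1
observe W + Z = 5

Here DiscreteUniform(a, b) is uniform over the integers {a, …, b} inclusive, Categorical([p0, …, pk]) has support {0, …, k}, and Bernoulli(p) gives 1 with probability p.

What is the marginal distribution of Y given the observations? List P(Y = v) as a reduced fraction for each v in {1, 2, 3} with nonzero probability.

Enumerate traces; 24 have nonzero weight after conditioning:
  (V=0, X=0, Z=5, Y=1, W=0, U=0) weight 16/1125
  (V=0, X=0, Z=5, Y=1, W=0, U=1) weight 8/1125
  (V=0, X=0, Z=5, Y=1, W=0, U=2) weight 16/1125
  (V=0, X=0, Z=5, Y=3, W=0, U=0) weight 16/1125
  (V=0, X=0, Z=5, Y=3, W=0, U=1) weight 8/1125
  (V=0, X=0, Z=5, Y=3, W=0, U=2) weight 16/1125
  (V=0, X=1, Z=5, Y=1, W=0, U=0) weight 2/1875
  (V=0, X=1, Z=5, Y=1, W=0, U=1) weight 1/1875
  … 16 more
Group by Y:
  weight(Y=1) = 43/900
  weight(Y=3) = 43/900
Total weight = 43/900 + 43/900 = 43/450
P(Y=1 | obs) = 43/900 / 43/450 = 1/2
P(Y=3 | obs) = 43/900 / 43/450 = 1/2

P(Y=1) = 1/2, P(Y=3) = 1/2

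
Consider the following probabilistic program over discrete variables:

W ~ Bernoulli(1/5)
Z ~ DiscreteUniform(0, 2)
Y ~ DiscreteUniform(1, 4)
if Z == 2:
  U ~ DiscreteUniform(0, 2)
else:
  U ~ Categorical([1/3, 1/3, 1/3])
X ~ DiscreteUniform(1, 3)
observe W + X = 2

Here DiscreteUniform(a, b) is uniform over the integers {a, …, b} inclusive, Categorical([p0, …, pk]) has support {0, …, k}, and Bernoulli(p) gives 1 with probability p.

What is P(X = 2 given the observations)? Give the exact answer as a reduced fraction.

Enumerate traces; 72 have nonzero weight after conditioning:
  (W=0, Z=0, Y=1, U=0, X=2) weight 1/135
  (W=0, Z=0, Y=1, U=1, X=2) weight 1/135
  (W=0, Z=0, Y=1, U=2, X=2) weight 1/135
  (W=0, Z=0, Y=2, U=0, X=2) weight 1/135
  (W=0, Z=0, Y=2, U=1, X=2) weight 1/135
  (W=0, Z=0, Y=2, U=2, X=2) weight 1/135
  (W=0, Z=0, Y=3, U=0, X=2) weight 1/135
  (W=0, Z=0, Y=3, U=1, X=2) weight 1/135
  (W=1, Z=0, Y=1, U=0, X=1) weight 1/540
  … 63 more
Group by X:
  weight(X=1) = 1/15
  weight(X=2) = 4/15
Total weight = 1/15 + 4/15 = 1/3
P(X=1 | obs) = 1/15 / 1/3 = 1/5
P(X=2 | obs) = 4/15 / 1/3 = 4/5

P(X = 2 | obs) = 4/5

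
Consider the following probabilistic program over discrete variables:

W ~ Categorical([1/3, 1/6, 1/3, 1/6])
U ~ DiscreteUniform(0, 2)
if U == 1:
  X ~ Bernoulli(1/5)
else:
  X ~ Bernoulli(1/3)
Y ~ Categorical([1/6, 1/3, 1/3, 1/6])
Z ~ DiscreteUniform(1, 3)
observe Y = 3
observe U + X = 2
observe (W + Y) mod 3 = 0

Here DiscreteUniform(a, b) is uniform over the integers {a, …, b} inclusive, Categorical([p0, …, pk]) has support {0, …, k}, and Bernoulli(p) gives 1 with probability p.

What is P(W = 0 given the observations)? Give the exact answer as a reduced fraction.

Enumerate traces; 12 have nonzero weight after conditioning:
  (W=0, U=1, X=1, Y=3, Z=1) weight 1/810
  (W=0, U=1, X=1, Y=3, Z=2) weight 1/810
  (W=0, U=1, X=1, Y=3, Z=3) weight 1/810
  (W=0, U=2, X=0, Y=3, Z=1) weight 1/243
  (W=0, U=2, X=0, Y=3, Z=2) weight 1/243
  (W=0, U=2, X=0, Y=3, Z=3) weight 1/243
  (W=3, U=1, X=1, Y=3, Z=1) weight 1/1620
  (W=3, U=1, X=1, Y=3, Z=2) weight 1/1620
  … 4 more
Group by W:
  weight(W=0) = 13/810
  weight(W=3) = 13/1620
Total weight = 13/810 + 13/1620 = 13/540
P(W=0 | obs) = 13/810 / 13/540 = 2/3
P(W=3 | obs) = 13/1620 / 13/540 = 1/3

P(W = 0 | obs) = 2/3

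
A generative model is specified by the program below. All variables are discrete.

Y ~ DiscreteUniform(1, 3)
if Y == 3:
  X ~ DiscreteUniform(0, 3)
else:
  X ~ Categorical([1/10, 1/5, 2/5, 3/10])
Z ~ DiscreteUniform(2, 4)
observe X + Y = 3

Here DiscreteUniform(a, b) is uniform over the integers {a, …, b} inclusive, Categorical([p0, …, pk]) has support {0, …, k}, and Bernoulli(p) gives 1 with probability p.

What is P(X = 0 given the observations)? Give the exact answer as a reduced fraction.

P(X = 0 | obs) = 5/17

Enumerate traces; 9 have nonzero weight after conditioning:
  (Y=1, X=2, Z=2) weight 2/45
  (Y=1, X=2, Z=3) weight 2/45
  (Y=1, X=2, Z=4) weight 2/45
  (Y=2, X=1, Z=2) weight 1/45
  (Y=2, X=1, Z=3) weight 1/45
  (Y=2, X=1, Z=4) weight 1/45
  (Y=3, X=0, Z=2) weight 1/36
  (Y=3, X=0, Z=3) weight 1/36
  … 1 more
Group by X:
  weight(X=0) = 1/12
  weight(X=1) = 1/15
  weight(X=2) = 2/15
Total weight = 1/12 + 1/15 + 2/15 = 17/60
P(X=0 | obs) = 1/12 / 17/60 = 5/17
P(X=1 | obs) = 1/15 / 17/60 = 4/17
P(X=2 | obs) = 2/15 / 17/60 = 8/17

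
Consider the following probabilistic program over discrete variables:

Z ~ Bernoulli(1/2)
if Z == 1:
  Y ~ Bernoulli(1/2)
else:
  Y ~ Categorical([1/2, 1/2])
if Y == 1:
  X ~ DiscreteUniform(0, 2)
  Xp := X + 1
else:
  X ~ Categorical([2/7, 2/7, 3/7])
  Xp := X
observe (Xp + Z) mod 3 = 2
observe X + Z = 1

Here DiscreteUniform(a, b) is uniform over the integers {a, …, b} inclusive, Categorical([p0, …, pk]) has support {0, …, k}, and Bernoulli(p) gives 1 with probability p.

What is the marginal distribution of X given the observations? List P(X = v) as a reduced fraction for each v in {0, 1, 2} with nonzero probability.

P(X=0) = 1/2, P(X=1) = 1/2

Enumerate traces; 2 have nonzero weight after conditioning:
  (Z=0, Y=1, X=1) weight 1/12
  (Z=1, Y=1, X=0) weight 1/12
Group by X:
  weight(X=0) = 1/12
  weight(X=1) = 1/12
Total weight = 1/12 + 1/12 = 1/6
P(X=0 | obs) = 1/12 / 1/6 = 1/2
P(X=1 | obs) = 1/12 / 1/6 = 1/2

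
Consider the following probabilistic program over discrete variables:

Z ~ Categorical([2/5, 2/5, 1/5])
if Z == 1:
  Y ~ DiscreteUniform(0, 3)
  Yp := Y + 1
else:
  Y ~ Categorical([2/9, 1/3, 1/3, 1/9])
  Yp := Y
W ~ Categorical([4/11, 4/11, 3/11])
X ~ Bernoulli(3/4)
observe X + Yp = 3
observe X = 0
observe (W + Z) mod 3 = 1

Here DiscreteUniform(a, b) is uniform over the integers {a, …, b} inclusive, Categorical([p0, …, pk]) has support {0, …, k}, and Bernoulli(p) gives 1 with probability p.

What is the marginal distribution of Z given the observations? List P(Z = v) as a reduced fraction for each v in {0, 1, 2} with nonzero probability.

Enumerate traces; 3 have nonzero weight after conditioning:
  (Z=0, Y=3, W=1, X=0) weight 2/495
  (Z=1, Y=2, W=0, X=0) weight 1/110
  (Z=2, Y=3, W=2, X=0) weight 1/660
Group by Z:
  weight(Z=0) = 2/495
  weight(Z=1) = 1/110
  weight(Z=2) = 1/660
Total weight = 2/495 + 1/110 + 1/660 = 29/1980
P(Z=0 | obs) = 2/495 / 29/1980 = 8/29
P(Z=1 | obs) = 1/110 / 29/1980 = 18/29
P(Z=2 | obs) = 1/660 / 29/1980 = 3/29

P(Z=0) = 8/29, P(Z=1) = 18/29, P(Z=2) = 3/29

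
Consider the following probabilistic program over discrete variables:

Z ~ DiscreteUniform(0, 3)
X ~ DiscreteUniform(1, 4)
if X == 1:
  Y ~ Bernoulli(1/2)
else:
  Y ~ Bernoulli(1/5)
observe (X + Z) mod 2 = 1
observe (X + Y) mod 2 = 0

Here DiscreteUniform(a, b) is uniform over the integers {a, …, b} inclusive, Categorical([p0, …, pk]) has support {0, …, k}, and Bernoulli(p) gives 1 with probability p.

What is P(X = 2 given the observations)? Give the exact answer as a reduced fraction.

P(X = 2 | obs) = 8/23

Enumerate traces; 8 have nonzero weight after conditioning:
  (Z=0, X=1, Y=1) weight 1/32
  (Z=0, X=3, Y=1) weight 1/80
  (Z=1, X=2, Y=0) weight 1/20
  (Z=1, X=4, Y=0) weight 1/20
  (Z=2, X=1, Y=1) weight 1/32
  (Z=2, X=3, Y=1) weight 1/80
  (Z=3, X=2, Y=0) weight 1/20
  (Z=3, X=4, Y=0) weight 1/20
Group by X:
  weight(X=1) = 1/16
  weight(X=2) = 1/10
  weight(X=3) = 1/40
  weight(X=4) = 1/10
Total weight = 1/16 + 1/10 + 1/40 + 1/10 = 23/80
P(X=1 | obs) = 1/16 / 23/80 = 5/23
P(X=2 | obs) = 1/10 / 23/80 = 8/23
P(X=3 | obs) = 1/40 / 23/80 = 2/23
P(X=4 | obs) = 1/10 / 23/80 = 8/23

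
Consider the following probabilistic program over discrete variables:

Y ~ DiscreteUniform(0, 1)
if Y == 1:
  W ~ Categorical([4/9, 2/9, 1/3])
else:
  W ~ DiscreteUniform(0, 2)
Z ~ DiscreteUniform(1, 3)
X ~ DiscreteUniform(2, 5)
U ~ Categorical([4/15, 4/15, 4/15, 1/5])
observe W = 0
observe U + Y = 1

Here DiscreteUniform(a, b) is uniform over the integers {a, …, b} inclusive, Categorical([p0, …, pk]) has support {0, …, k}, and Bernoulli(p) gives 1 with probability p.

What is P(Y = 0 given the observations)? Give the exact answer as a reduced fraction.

P(Y = 0 | obs) = 3/7

Enumerate traces; 24 have nonzero weight after conditioning:
  (Y=0, W=0, Z=1, X=2, U=1) weight 1/270
  (Y=0, W=0, Z=1, X=3, U=1) weight 1/270
  (Y=0, W=0, Z=1, X=4, U=1) weight 1/270
  (Y=0, W=0, Z=1, X=5, U=1) weight 1/270
  (Y=0, W=0, Z=2, X=2, U=1) weight 1/270
  (Y=0, W=0, Z=2, X=3, U=1) weight 1/270
  (Y=0, W=0, Z=2, X=4, U=1) weight 1/270
  (Y=0, W=0, Z=2, X=5, U=1) weight 1/270
  (Y=1, W=0, Z=1, X=2, U=0) weight 2/405
  … 15 more
Group by Y:
  weight(Y=0) = 2/45
  weight(Y=1) = 8/135
Total weight = 2/45 + 8/135 = 14/135
P(Y=0 | obs) = 2/45 / 14/135 = 3/7
P(Y=1 | obs) = 8/135 / 14/135 = 4/7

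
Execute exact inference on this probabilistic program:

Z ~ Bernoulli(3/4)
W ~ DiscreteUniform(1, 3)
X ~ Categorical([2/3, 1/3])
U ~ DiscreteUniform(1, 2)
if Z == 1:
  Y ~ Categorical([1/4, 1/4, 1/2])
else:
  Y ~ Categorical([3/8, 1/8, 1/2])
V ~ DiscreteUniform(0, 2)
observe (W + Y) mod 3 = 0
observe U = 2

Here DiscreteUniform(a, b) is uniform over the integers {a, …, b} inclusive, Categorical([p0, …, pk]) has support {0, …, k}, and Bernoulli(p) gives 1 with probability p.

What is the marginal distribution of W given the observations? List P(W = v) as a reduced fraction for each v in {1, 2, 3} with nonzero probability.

P(W=1) = 1/2, P(W=2) = 7/32, P(W=3) = 9/32

Enumerate traces; 36 have nonzero weight after conditioning:
  (Z=0, W=1, X=0, U=2, Y=2, V=0) weight 1/216
  (Z=0, W=1, X=0, U=2, Y=2, V=1) weight 1/216
  (Z=0, W=1, X=0, U=2, Y=2, V=2) weight 1/216
  (Z=0, W=1, X=1, U=2, Y=2, V=0) weight 1/432
  (Z=0, W=1, X=1, U=2, Y=2, V=1) weight 1/432
  (Z=0, W=1, X=1, U=2, Y=2, V=2) weight 1/432
  (Z=0, W=2, X=0, U=2, Y=1, V=0) weight 1/864
  (Z=0, W=2, X=0, U=2, Y=1, V=1) weight 1/864
  (Z=0, W=3, X=0, U=2, Y=0, V=0) weight 1/288
  … 27 more
Group by W:
  weight(W=1) = 1/12
  weight(W=2) = 7/192
  weight(W=3) = 3/64
Total weight = 1/12 + 7/192 + 3/64 = 1/6
P(W=1 | obs) = 1/12 / 1/6 = 1/2
P(W=2 | obs) = 7/192 / 1/6 = 7/32
P(W=3 | obs) = 3/64 / 1/6 = 9/32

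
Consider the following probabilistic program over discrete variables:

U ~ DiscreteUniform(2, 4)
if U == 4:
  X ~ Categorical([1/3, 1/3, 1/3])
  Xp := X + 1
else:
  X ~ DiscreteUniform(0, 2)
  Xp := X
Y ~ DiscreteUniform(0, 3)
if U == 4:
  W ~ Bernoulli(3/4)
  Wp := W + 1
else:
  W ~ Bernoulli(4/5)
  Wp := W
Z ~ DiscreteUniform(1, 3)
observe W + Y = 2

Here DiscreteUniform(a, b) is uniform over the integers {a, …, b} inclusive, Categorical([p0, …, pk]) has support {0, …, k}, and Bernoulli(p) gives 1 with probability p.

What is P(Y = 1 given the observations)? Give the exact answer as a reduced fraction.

Enumerate traces; 54 have nonzero weight after conditioning:
  (U=2, X=0, Y=1, W=1, Z=1) weight 1/135
  (U=2, X=0, Y=1, W=1, Z=2) weight 1/135
  (U=2, X=0, Y=1, W=1, Z=3) weight 1/135
  (U=2, X=0, Y=2, W=0, Z=1) weight 1/540
  (U=2, X=0, Y=2, W=0, Z=2) weight 1/540
  (U=2, X=0, Y=2, W=0, Z=3) weight 1/540
  (U=2, X=1, Y=1, W=1, Z=1) weight 1/135
  (U=2, X=1, Y=1, W=1, Z=2) weight 1/135
  … 46 more
Group by Y:
  weight(Y=1) = 47/240
  weight(Y=2) = 13/240
Total weight = 47/240 + 13/240 = 1/4
P(Y=1 | obs) = 47/240 / 1/4 = 47/60
P(Y=2 | obs) = 13/240 / 1/4 = 13/60

P(Y = 1 | obs) = 47/60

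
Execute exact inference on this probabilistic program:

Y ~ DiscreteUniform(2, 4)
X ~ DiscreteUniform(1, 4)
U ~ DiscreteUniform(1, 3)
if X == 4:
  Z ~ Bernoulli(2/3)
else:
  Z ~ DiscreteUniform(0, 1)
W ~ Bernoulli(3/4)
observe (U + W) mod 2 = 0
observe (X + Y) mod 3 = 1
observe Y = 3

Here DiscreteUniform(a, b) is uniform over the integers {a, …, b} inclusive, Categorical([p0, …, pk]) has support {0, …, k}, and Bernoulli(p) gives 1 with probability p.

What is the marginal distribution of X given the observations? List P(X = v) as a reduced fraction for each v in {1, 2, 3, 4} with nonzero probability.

Enumerate traces; 12 have nonzero weight after conditioning:
  (Y=3, X=1, U=1, Z=0, W=1) weight 1/96
  (Y=3, X=1, U=1, Z=1, W=1) weight 1/96
  (Y=3, X=1, U=2, Z=0, W=0) weight 1/288
  (Y=3, X=1, U=2, Z=1, W=0) weight 1/288
  (Y=3, X=1, U=3, Z=0, W=1) weight 1/96
  (Y=3, X=1, U=3, Z=1, W=1) weight 1/96
  (Y=3, X=4, U=1, Z=0, W=1) weight 1/144
  (Y=3, X=4, U=1, Z=1, W=1) weight 1/72
  … 4 more
Group by X:
  weight(X=1) = 7/144
  weight(X=4) = 7/144
Total weight = 7/144 + 7/144 = 7/72
P(X=1 | obs) = 7/144 / 7/72 = 1/2
P(X=4 | obs) = 7/144 / 7/72 = 1/2

P(X=1) = 1/2, P(X=4) = 1/2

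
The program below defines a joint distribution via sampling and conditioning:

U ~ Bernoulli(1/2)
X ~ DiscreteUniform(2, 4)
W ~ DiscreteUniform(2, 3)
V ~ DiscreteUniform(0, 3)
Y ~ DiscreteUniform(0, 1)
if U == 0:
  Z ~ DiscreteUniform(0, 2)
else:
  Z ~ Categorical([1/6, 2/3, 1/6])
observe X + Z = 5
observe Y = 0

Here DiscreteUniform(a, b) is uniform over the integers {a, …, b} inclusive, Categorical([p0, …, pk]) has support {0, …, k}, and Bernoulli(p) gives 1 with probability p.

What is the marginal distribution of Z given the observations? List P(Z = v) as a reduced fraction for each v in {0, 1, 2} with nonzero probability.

Enumerate traces; 32 have nonzero weight after conditioning:
  (U=0, X=3, W=2, V=0, Y=0, Z=2) weight 1/288
  (U=0, X=3, W=2, V=1, Y=0, Z=2) weight 1/288
  (U=0, X=3, W=2, V=2, Y=0, Z=2) weight 1/288
  (U=0, X=3, W=2, V=3, Y=0, Z=2) weight 1/288
  (U=0, X=3, W=3, V=0, Y=0, Z=2) weight 1/288
  (U=0, X=3, W=3, V=1, Y=0, Z=2) weight 1/288
  (U=0, X=3, W=3, V=2, Y=0, Z=2) weight 1/288
  (U=0, X=3, W=3, V=3, Y=0, Z=2) weight 1/288
  (U=0, X=4, W=2, V=0, Y=0, Z=1) weight 1/288
  … 23 more
Group by Z:
  weight(Z=1) = 1/12
  weight(Z=2) = 1/24
Total weight = 1/12 + 1/24 = 1/8
P(Z=1 | obs) = 1/12 / 1/8 = 2/3
P(Z=2 | obs) = 1/24 / 1/8 = 1/3

P(Z=1) = 2/3, P(Z=2) = 1/3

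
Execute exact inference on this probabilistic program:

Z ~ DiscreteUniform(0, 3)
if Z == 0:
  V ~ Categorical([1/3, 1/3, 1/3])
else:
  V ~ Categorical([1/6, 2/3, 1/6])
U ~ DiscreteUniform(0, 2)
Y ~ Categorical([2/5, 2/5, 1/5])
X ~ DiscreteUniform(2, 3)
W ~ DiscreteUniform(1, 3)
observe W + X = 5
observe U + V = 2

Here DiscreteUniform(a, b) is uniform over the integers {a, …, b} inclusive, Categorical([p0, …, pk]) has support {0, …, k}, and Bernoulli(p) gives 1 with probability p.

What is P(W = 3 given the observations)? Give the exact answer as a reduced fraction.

Enumerate traces; 72 have nonzero weight after conditioning:
  (Z=0, V=0, U=2, Y=0, X=2, W=3) weight 1/540
  (Z=0, V=0, U=2, Y=0, X=3, W=2) weight 1/540
  (Z=0, V=0, U=2, Y=1, X=2, W=3) weight 1/540
  (Z=0, V=0, U=2, Y=1, X=3, W=2) weight 1/540
  (Z=0, V=0, U=2, Y=2, X=2, W=3) weight 1/1080
  (Z=0, V=0, U=2, Y=2, X=3, W=2) weight 1/1080
  (Z=0, V=1, U=1, Y=0, X=2, W=3) weight 1/540
  (Z=0, V=1, U=1, Y=0, X=3, W=2) weight 1/540
  … 64 more
Group by W:
  weight(W=2) = 1/18
  weight(W=3) = 1/18
Total weight = 1/18 + 1/18 = 1/9
P(W=2 | obs) = 1/18 / 1/9 = 1/2
P(W=3 | obs) = 1/18 / 1/9 = 1/2

P(W = 3 | obs) = 1/2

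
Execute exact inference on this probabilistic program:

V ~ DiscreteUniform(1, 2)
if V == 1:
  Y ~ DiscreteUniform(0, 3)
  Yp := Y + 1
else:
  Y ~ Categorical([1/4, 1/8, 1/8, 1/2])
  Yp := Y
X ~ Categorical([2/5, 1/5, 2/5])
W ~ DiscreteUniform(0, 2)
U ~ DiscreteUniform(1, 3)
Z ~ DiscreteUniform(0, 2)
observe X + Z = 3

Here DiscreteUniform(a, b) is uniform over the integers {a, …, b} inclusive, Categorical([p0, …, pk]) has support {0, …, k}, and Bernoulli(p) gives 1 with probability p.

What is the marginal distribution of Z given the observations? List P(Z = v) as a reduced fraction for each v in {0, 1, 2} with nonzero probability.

Enumerate traces; 144 have nonzero weight after conditioning:
  (V=1, Y=0, X=1, W=0, U=1, Z=2) weight 1/1080
  (V=1, Y=0, X=1, W=0, U=2, Z=2) weight 1/1080
  (V=1, Y=0, X=1, W=0, U=3, Z=2) weight 1/1080
  (V=1, Y=0, X=1, W=1, U=1, Z=2) weight 1/1080
  (V=1, Y=0, X=1, W=1, U=2, Z=2) weight 1/1080
  (V=1, Y=0, X=1, W=1, U=3, Z=2) weight 1/1080
  (V=1, Y=0, X=1, W=2, U=1, Z=2) weight 1/1080
  (V=1, Y=0, X=1, W=2, U=2, Z=2) weight 1/1080
  (V=1, Y=0, X=2, W=0, U=1, Z=1) weight 1/540
  … 135 more
Group by Z:
  weight(Z=1) = 2/15
  weight(Z=2) = 1/15
Total weight = 2/15 + 1/15 = 1/5
P(Z=1 | obs) = 2/15 / 1/5 = 2/3
P(Z=2 | obs) = 1/15 / 1/5 = 1/3

P(Z=1) = 2/3, P(Z=2) = 1/3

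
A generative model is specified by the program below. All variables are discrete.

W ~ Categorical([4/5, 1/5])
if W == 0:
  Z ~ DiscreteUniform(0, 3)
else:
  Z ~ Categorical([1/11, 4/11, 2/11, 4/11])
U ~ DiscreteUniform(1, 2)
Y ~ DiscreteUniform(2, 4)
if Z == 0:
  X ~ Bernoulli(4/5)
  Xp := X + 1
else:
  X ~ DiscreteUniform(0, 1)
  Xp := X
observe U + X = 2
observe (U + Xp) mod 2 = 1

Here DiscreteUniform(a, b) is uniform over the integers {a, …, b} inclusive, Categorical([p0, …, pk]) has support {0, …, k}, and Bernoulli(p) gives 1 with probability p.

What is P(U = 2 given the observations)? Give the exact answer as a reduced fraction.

P(U = 2 | obs) = 1/5

Enumerate traces; 12 have nonzero weight after conditioning:
  (W=0, Z=0, U=1, Y=2, X=1) weight 2/75
  (W=0, Z=0, U=1, Y=3, X=1) weight 2/75
  (W=0, Z=0, U=1, Y=4, X=1) weight 2/75
  (W=0, Z=0, U=2, Y=2, X=0) weight 1/150
  (W=0, Z=0, U=2, Y=3, X=0) weight 1/150
  (W=0, Z=0, U=2, Y=4, X=0) weight 1/150
  (W=1, Z=0, U=1, Y=2, X=1) weight 2/825
  (W=1, Z=0, U=1, Y=3, X=1) weight 2/825
  … 4 more
Group by U:
  weight(U=1) = 24/275
  weight(U=2) = 6/275
Total weight = 24/275 + 6/275 = 6/55
P(U=1 | obs) = 24/275 / 6/55 = 4/5
P(U=2 | obs) = 6/275 / 6/55 = 1/5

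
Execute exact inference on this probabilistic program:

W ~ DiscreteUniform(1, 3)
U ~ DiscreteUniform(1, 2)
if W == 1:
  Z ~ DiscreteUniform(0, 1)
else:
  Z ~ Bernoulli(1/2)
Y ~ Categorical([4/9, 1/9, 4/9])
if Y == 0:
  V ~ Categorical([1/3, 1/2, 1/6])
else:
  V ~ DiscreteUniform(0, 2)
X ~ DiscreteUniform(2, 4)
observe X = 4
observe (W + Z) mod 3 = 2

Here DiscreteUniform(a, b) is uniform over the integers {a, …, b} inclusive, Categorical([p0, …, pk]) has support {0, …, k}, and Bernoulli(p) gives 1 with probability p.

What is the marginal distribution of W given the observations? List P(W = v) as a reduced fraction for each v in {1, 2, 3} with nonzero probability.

Enumerate traces; 36 have nonzero weight after conditioning:
  (W=1, U=1, Z=1, Y=0, V=0, X=4) weight 1/243
  (W=1, U=1, Z=1, Y=0, V=1, X=4) weight 1/162
  (W=1, U=1, Z=1, Y=0, V=2, X=4) weight 1/486
  (W=1, U=1, Z=1, Y=1, V=0, X=4) weight 1/972
  (W=1, U=1, Z=1, Y=1, V=1, X=4) weight 1/972
  (W=1, U=1, Z=1, Y=1, V=2, X=4) weight 1/972
  (W=1, U=1, Z=1, Y=2, V=0, X=4) weight 1/243
  (W=1, U=1, Z=1, Y=2, V=1, X=4) weight 1/243
  (W=2, U=1, Z=0, Y=0, V=0, X=4) weight 1/243
  … 27 more
Group by W:
  weight(W=1) = 1/18
  weight(W=2) = 1/18
Total weight = 1/18 + 1/18 = 1/9
P(W=1 | obs) = 1/18 / 1/9 = 1/2
P(W=2 | obs) = 1/18 / 1/9 = 1/2

P(W=1) = 1/2, P(W=2) = 1/2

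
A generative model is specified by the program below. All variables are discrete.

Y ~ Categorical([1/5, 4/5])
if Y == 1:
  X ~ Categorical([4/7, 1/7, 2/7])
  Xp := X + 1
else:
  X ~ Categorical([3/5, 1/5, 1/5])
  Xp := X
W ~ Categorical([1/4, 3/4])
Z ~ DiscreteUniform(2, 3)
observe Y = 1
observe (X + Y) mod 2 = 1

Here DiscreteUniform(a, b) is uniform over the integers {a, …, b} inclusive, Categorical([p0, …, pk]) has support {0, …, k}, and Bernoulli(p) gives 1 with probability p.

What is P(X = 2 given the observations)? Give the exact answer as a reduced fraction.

Enumerate traces; 8 have nonzero weight after conditioning:
  (Y=1, X=0, W=0, Z=2) weight 2/35
  (Y=1, X=0, W=0, Z=3) weight 2/35
  (Y=1, X=0, W=1, Z=2) weight 6/35
  (Y=1, X=0, W=1, Z=3) weight 6/35
  (Y=1, X=2, W=0, Z=2) weight 1/35
  (Y=1, X=2, W=0, Z=3) weight 1/35
  (Y=1, X=2, W=1, Z=2) weight 3/35
  (Y=1, X=2, W=1, Z=3) weight 3/35
Group by X:
  weight(X=0) = 16/35
  weight(X=2) = 8/35
Total weight = 16/35 + 8/35 = 24/35
P(X=0 | obs) = 16/35 / 24/35 = 2/3
P(X=2 | obs) = 8/35 / 24/35 = 1/3

P(X = 2 | obs) = 1/3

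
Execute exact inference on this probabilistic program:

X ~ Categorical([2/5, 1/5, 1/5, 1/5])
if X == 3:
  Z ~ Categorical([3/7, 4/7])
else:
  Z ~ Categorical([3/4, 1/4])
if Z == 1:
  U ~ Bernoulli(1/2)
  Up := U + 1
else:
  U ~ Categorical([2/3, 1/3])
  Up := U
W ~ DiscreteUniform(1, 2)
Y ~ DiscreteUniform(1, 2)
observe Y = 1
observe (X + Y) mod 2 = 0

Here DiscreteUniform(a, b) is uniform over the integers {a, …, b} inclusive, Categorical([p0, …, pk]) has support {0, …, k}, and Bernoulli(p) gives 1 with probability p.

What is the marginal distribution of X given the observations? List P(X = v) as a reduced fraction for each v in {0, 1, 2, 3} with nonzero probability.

P(X=1) = 1/2, P(X=3) = 1/2

Enumerate traces; 16 have nonzero weight after conditioning:
  (X=1, Z=0, U=0, W=1, Y=1) weight 1/40
  (X=1, Z=0, U=0, W=2, Y=1) weight 1/40
  (X=1, Z=0, U=1, W=1, Y=1) weight 1/80
  (X=1, Z=0, U=1, W=2, Y=1) weight 1/80
  (X=1, Z=1, U=0, W=1, Y=1) weight 1/160
  (X=1, Z=1, U=0, W=2, Y=1) weight 1/160
  (X=1, Z=1, U=1, W=1, Y=1) weight 1/160
  (X=1, Z=1, U=1, W=2, Y=1) weight 1/160
  (X=3, Z=0, U=0, W=1, Y=1) weight 1/70
  … 7 more
Group by X:
  weight(X=1) = 1/10
  weight(X=3) = 1/10
Total weight = 1/10 + 1/10 = 1/5
P(X=1 | obs) = 1/10 / 1/5 = 1/2
P(X=3 | obs) = 1/10 / 1/5 = 1/2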